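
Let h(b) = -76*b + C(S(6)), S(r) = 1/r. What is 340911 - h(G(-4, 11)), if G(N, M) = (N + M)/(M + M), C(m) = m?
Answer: 22501711/66 ≈ 3.4094e+5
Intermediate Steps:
G(N, M) = (M + N)/(2*M) (G(N, M) = (M + N)/((2*M)) = (M + N)*(1/(2*M)) = (M + N)/(2*M))
h(b) = ⅙ - 76*b (h(b) = -76*b + 1/6 = -76*b + ⅙ = ⅙ - 76*b)
340911 - h(G(-4, 11)) = 340911 - (⅙ - 38*(11 - 4)/11) = 340911 - (⅙ - 38*7/11) = 340911 - (⅙ - 76*7/22) = 340911 - (⅙ - 266/11) = 340911 - 1*(-1585/66) = 340911 + 1585/66 = 22501711/66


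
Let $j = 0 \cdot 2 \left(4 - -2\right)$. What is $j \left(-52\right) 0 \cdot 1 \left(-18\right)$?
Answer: $0$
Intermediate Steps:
$j = 0$ ($j = 0 \left(4 + 2\right) = 0 \cdot 6 = 0$)
$j \left(-52\right) 0 \cdot 1 \left(-18\right) = 0 \left(-52\right) 0 \cdot 1 \left(-18\right) = 0 \cdot 0 \left(-18\right) = 0 \cdot 0 = 0$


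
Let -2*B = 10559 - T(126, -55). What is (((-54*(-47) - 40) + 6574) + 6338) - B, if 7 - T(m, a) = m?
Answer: 20749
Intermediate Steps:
T(m, a) = 7 - m
B = -5339 (B = -(10559 - (7 - 1*126))/2 = -(10559 - (7 - 126))/2 = -(10559 - 1*(-119))/2 = -(10559 + 119)/2 = -½*10678 = -5339)
(((-54*(-47) - 40) + 6574) + 6338) - B = (((-54*(-47) - 40) + 6574) + 6338) - 1*(-5339) = (((2538 - 40) + 6574) + 6338) + 5339 = ((2498 + 6574) + 6338) + 5339 = (9072 + 6338) + 5339 = 15410 + 5339 = 20749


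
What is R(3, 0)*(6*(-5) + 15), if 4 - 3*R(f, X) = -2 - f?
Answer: -45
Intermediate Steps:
R(f, X) = 2 + f/3 (R(f, X) = 4/3 - (-2 - f)/3 = 4/3 + (2/3 + f/3) = 2 + f/3)
R(3, 0)*(6*(-5) + 15) = (2 + (1/3)*3)*(6*(-5) + 15) = (2 + 1)*(-30 + 15) = 3*(-15) = -45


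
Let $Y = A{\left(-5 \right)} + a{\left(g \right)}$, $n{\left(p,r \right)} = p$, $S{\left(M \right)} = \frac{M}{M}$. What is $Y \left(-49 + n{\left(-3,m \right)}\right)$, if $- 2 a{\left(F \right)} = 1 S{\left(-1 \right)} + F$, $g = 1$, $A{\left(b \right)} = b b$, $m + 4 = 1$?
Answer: $-1248$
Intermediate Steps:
$m = -3$ ($m = -4 + 1 = -3$)
$A{\left(b \right)} = b^{2}$
$S{\left(M \right)} = 1$
$a{\left(F \right)} = - \frac{1}{2} - \frac{F}{2}$ ($a{\left(F \right)} = - \frac{1 \cdot 1 + F}{2} = - \frac{1 + F}{2} = - \frac{1}{2} - \frac{F}{2}$)
$Y = 24$ ($Y = \left(-5\right)^{2} - 1 = 25 - 1 = 24$)
$Y \left(-49 + n{\left(-3,m \right)}\right) = 24 \left(-49 - 3\right) = 24 \left(-52\right) = -1248$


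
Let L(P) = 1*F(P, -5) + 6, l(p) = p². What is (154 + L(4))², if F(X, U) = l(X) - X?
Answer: 29584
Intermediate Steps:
F(X, U) = X² - X
L(P) = 6 + P*(-1 + P) (L(P) = 1*(P*(-1 + P)) + 6 = P*(-1 + P) + 6 = 6 + P*(-1 + P))
(154 + L(4))² = (154 + (6 + 4² - 1*4))² = (154 + (6 + 16 - 4))² = (154 + 18)² = 172² = 29584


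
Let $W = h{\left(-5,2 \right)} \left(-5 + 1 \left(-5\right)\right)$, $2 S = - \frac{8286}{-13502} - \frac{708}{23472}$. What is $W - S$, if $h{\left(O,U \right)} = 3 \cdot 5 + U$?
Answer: $- \frac{4497390439}{26409912} \approx -170.29$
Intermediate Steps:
$h{\left(O,U \right)} = 15 + U$
$S = \frac{7705399}{26409912}$ ($S = \frac{- \frac{8286}{-13502} - \frac{708}{23472}}{2} = \frac{\left(-8286\right) \left(- \frac{1}{13502}\right) - \frac{59}{1956}}{2} = \frac{\frac{4143}{6751} - \frac{59}{1956}}{2} = \frac{1}{2} \cdot \frac{7705399}{13204956} = \frac{7705399}{26409912} \approx 0.29176$)
$W = -170$ ($W = \left(15 + 2\right) \left(-5 + 1 \left(-5\right)\right) = 17 \left(-5 - 5\right) = 17 \left(-10\right) = -170$)
$W - S = -170 - \frac{7705399}{26409912} = - \frac{4497390439}{26409912}$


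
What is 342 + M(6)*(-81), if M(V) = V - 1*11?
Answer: 747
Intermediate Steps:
M(V) = -11 + V (M(V) = V - 11 = -11 + V)
342 + M(6)*(-81) = 342 + (-11 + 6)*(-81) = 342 - 5*(-81) = 342 + 405 = 747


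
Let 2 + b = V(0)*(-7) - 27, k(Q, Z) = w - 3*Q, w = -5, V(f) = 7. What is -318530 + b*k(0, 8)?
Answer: -318140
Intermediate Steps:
k(Q, Z) = -5 - 3*Q
b = -78 (b = -2 + (7*(-7) - 27) = -2 + (-49 - 27) = -2 - 76 = -78)
-318530 + b*k(0, 8) = -318530 - 78*(-5 - 3*0) = -318530 - 78*(-5 + 0) = -318530 - 78*(-5) = -318530 + 390 = -318140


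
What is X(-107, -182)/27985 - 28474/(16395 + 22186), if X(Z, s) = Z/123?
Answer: -2390635357/3239067855 ≈ -0.73806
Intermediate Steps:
X(Z, s) = Z/123 (X(Z, s) = Z*(1/123) = Z/123)
X(-107, -182)/27985 - 28474/(16395 + 22186) = ((1/123)*(-107))/27985 - 28474/(16395 + 22186) = -107/123*1/27985 - 28474/38581 = -107/3442155 - 28474*1/38581 = -107/3442155 - 28474/38581 = -2390635357/3239067855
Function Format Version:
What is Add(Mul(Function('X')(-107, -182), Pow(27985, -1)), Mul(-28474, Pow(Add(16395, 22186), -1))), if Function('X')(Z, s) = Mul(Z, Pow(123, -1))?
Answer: Rational(-2390635357, 3239067855) ≈ -0.73806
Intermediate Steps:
Function('X')(Z, s) = Mul(Rational(1, 123), Z) (Function('X')(Z, s) = Mul(Z, Rational(1, 123)) = Mul(Rational(1, 123), Z))
Add(Mul(Function('X')(-107, -182), Pow(27985, -1)), Mul(-28474, Pow(Add(16395, 22186), -1))) = Add(Mul(Mul(Rational(1, 123), -107), Pow(27985, -1)), Mul(-28474, Pow(Add(16395, 22186), -1))) = Add(Mul(Rational(-107, 123), Rational(1, 27985)), Mul(-28474, Pow(38581, -1))) = Add(Rational(-107, 3442155), Mul(-28474, Rational(1, 38581))) = Add(Rational(-107, 3442155), Rational(-28474, 38581)) = Rational(-2390635357, 3239067855)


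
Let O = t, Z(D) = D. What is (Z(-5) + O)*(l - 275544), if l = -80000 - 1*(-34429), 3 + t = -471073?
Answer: 151271175315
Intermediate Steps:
t = -471076 (t = -3 - 471073 = -471076)
O = -471076
l = -45571 (l = -80000 + 34429 = -45571)
(Z(-5) + O)*(l - 275544) = (-5 - 471076)*(-45571 - 275544) = -471081*(-321115) = 151271175315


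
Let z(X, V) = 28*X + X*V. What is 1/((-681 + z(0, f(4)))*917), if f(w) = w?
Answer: -1/624477 ≈ -1.6013e-6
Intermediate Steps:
z(X, V) = 28*X + V*X
1/((-681 + z(0, f(4)))*917) = 1/(-681 + 0*(28 + 4)*917) = (1/917)/(-681 + 0*32) = (1/917)/(-681 + 0) = (1/917)/(-681) = -1/681*1/917 = -1/624477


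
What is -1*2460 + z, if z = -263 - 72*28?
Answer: -4739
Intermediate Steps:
z = -2279 (z = -263 - 2016 = -2279)
-1*2460 + z = -1*2460 - 2279 = -2460 - 2279 = -4739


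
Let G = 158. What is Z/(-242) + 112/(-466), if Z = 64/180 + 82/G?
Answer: -48901757/200452230 ≈ -0.24396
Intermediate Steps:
Z = 3109/3555 (Z = 64/180 + 82/158 = 64*(1/180) + 82*(1/158) = 16/45 + 41/79 = 3109/3555 ≈ 0.87454)
Z/(-242) + 112/(-466) = (3109/3555)/(-242) + 112/(-466) = (3109/3555)*(-1/242) + 112*(-1/466) = -3109/860310 - 56/233 = -48901757/200452230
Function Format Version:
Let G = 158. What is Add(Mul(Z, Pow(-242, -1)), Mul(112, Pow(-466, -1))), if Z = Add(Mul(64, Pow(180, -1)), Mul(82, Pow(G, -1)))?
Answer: Rational(-48901757, 200452230) ≈ -0.24396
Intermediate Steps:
Z = Rational(3109, 3555) (Z = Add(Mul(64, Pow(180, -1)), Mul(82, Pow(158, -1))) = Add(Mul(64, Rational(1, 180)), Mul(82, Rational(1, 158))) = Add(Rational(16, 45), Rational(41, 79)) = Rational(3109, 3555) ≈ 0.87454)
Add(Mul(Z, Pow(-242, -1)), Mul(112, Pow(-466, -1))) = Add(Mul(Rational(3109, 3555), Pow(-242, -1)), Mul(112, Pow(-466, -1))) = Add(Mul(Rational(3109, 3555), Rational(-1, 242)), Mul(112, Rational(-1, 466))) = Add(Rational(-3109, 860310), Rational(-56, 233)) = Rational(-48901757, 200452230)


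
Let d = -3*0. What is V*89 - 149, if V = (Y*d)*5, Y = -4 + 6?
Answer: -149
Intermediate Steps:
Y = 2
d = 0
V = 0 (V = (2*0)*5 = 0*5 = 0)
V*89 - 149 = 0*89 - 149 = 0 - 149 = -149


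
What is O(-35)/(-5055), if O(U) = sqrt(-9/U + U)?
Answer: -8*I*sqrt(665)/176925 ≈ -0.001166*I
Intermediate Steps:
O(U) = sqrt(U - 9/U)
O(-35)/(-5055) = sqrt(-35 - 9/(-35))/(-5055) = sqrt(-35 - 9*(-1/35))*(-1/5055) = sqrt(-35 + 9/35)*(-1/5055) = sqrt(-1216/35)*(-1/5055) = (8*I*sqrt(665)/35)*(-1/5055) = -8*I*sqrt(665)/176925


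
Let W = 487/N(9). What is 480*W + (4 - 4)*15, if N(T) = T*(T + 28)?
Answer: 77920/111 ≈ 701.98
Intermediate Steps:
N(T) = T*(28 + T)
W = 487/333 (W = 487/((9*(28 + 9))) = 487/((9*37)) = 487/333 ≈ 1.4625)
480*W + (4 - 4)*15 = 480*(487/333) + (4 - 4)*15 = 77920/111 + 0*15 = 77920/111 + 0 = 77920/111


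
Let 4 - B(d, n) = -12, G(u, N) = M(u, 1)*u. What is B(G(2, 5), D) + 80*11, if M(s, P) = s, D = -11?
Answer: 896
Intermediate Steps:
G(u, N) = u² (G(u, N) = u*u = u²)
B(d, n) = 16 (B(d, n) = 4 - 1*(-12) = 4 + 12 = 16)
B(G(2, 5), D) + 80*11 = 16 + 80*11 = 16 + 880 = 896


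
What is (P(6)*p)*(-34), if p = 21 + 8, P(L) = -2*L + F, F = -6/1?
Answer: 17748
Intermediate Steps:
F = -6 (F = -6*1 = -6)
P(L) = -6 - 2*L (P(L) = -2*L - 6 = -6 - 2*L)
p = 29
(P(6)*p)*(-34) = ((-6 - 2*6)*29)*(-34) = ((-6 - 12)*29)*(-34) = -18*29*(-34) = -522*(-34) = 17748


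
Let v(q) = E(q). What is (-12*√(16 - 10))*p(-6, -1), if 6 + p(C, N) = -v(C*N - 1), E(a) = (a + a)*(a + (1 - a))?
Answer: 192*√6 ≈ 470.30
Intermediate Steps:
E(a) = 2*a (E(a) = (2*a)*1 = 2*a)
v(q) = 2*q
p(C, N) = -4 - 2*C*N (p(C, N) = -6 - 2*(C*N - 1) = -6 - 2*(-1 + C*N) = -6 - (-2 + 2*C*N) = -6 + (2 - 2*C*N) = -4 - 2*C*N)
(-12*√(16 - 10))*p(-6, -1) = (-12*√(16 - 10))*(-4 - 2*(-6)*(-1)) = (-12*√6)*(-4 - 12) = -12*√6*(-16) = 192*√6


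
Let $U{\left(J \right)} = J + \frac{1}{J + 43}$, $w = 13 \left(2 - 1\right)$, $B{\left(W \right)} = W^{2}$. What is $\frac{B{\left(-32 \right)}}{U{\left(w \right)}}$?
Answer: $\frac{57344}{729} \approx 78.661$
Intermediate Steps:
$w = 13$ ($w = 13 \cdot 1 = 13$)
$U{\left(J \right)} = J + \frac{1}{43 + J}$
$\frac{B{\left(-32 \right)}}{U{\left(w \right)}} = \frac{\left(-32\right)^{2}}{\frac{1}{43 + 13} \left(1 + 13^{2} + 43 \cdot 13\right)} = \frac{1024}{\frac{1}{56} \left(1 + 169 + 559\right)} = \frac{1024}{\frac{1}{56} \cdot 729} = \frac{1024}{\frac{729}{56}} = 1024 \cdot \frac{56}{729} = \frac{57344}{729}$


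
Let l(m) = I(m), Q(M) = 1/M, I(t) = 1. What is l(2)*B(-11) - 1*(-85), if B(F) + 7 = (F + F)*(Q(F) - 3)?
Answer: 146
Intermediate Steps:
l(m) = 1
B(F) = -7 + 2*F*(-3 + 1/F) (B(F) = -7 + (F + F)*(1/F - 3) = -7 + (2*F)*(-3 + 1/F) = -7 + 2*F*(-3 + 1/F))
l(2)*B(-11) - 1*(-85) = 1*(-5 - 6*(-11)) - 1*(-85) = 1*(-5 + 66) + 85 = 1*61 + 85 = 61 + 85 = 146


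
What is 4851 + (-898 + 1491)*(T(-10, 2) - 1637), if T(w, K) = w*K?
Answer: -977750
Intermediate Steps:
T(w, K) = K*w
4851 + (-898 + 1491)*(T(-10, 2) - 1637) = 4851 + (-898 + 1491)*(2*(-10) - 1637) = 4851 + 593*(-20 - 1637) = 4851 + 593*(-1657) = 4851 - 982601 = -977750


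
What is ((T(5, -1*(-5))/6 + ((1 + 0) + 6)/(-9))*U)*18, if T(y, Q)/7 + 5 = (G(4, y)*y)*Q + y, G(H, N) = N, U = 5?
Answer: 13055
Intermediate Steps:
T(y, Q) = -35 + 7*y + 7*Q*y² (T(y, Q) = -35 + 7*((y*y)*Q + y) = -35 + 7*(y²*Q + y) = -35 + 7*(Q*y² + y) = -35 + 7*(y + Q*y²) = -35 + (7*y + 7*Q*y²) = -35 + 7*y + 7*Q*y²)
((T(5, -1*(-5))/6 + ((1 + 0) + 6)/(-9))*U)*18 = (((-35 + 7*5 + 7*(-1*(-5))*5²)/6 + ((1 + 0) + 6)/(-9))*5)*18 = (((-35 + 35 + 7*5*25)*(⅙) + (1 + 6)*(-⅑))*5)*18 = (((-35 + 35 + 875)*(⅙) + 7*(-⅑))*5)*18 = ((875*(⅙) - 7/9)*5)*18 = ((875/6 - 7/9)*5)*18 = ((2611/18)*5)*18 = (13055/18)*18 = 13055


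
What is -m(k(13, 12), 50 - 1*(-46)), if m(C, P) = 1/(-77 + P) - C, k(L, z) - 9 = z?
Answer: 398/19 ≈ 20.947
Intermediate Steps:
k(L, z) = 9 + z
-m(k(13, 12), 50 - 1*(-46)) = -(1 + 77*(9 + 12) - (9 + 12)*(50 - 1*(-46)))/(-77 + (50 - 1*(-46))) = -(1 + 77*21 - 1*21*(50 + 46))/(-77 + (50 + 46)) = -(1 + 1617 - 1*21*96)/(-77 + 96) = -(1 + 1617 - 2016)/19 = -(-398)/19 = -1*(-398/19) = 398/19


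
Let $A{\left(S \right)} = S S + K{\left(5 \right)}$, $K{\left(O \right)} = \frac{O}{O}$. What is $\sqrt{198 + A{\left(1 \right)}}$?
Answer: $10 \sqrt{2} \approx 14.142$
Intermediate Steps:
$K{\left(O \right)} = 1$
$A{\left(S \right)} = 1 + S^{2}$ ($A{\left(S \right)} = S S + 1 = S^{2} + 1 = 1 + S^{2}$)
$\sqrt{198 + A{\left(1 \right)}} = \sqrt{198 + \left(1 + 1^{2}\right)} = \sqrt{198 + \left(1 + 1\right)} = \sqrt{198 + 2} = \sqrt{200} = 10 \sqrt{2}$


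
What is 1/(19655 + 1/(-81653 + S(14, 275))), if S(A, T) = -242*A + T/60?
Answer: 1020437/20056689223 ≈ 5.0878e-5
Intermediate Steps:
S(A, T) = -242*A + T/60
1/(19655 + 1/(-81653 + S(14, 275))) = 1/(19655 + 1/(-81653 + (-242*14 + (1/60)*275))) = 1/(19655 + 1/(-81653 + (-3388 + 55/12))) = 1/(19655 + 1/(-81653 - 40601/12)) = 1/(19655 + 1/(-1020437/12)) = 1/(19655 - 12/1020437) = 1/(20056689223/1020437) = 1020437/20056689223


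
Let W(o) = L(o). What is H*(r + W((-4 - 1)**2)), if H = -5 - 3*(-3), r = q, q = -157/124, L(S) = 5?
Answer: 463/31 ≈ 14.935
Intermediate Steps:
W(o) = 5
q = -157/124 (q = -157*1/124 = -157/124 ≈ -1.2661)
r = -157/124 ≈ -1.2661
H = 4 (H = -5 + 9 = 4)
H*(r + W((-4 - 1)**2)) = 4*(-157/124 + 5) = 4*(463/124) = 463/31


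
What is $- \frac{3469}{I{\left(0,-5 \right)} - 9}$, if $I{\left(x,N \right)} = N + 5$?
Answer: $\frac{3469}{9} \approx 385.44$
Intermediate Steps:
$I{\left(x,N \right)} = 5 + N$
$- \frac{3469}{I{\left(0,-5 \right)} - 9} = - \frac{3469}{\left(5 - 5\right) - 9} = - \frac{3469}{0 - 9} = - \frac{3469}{-9} = \left(-3469\right) \left(- \frac{1}{9}\right) = \frac{3469}{9}$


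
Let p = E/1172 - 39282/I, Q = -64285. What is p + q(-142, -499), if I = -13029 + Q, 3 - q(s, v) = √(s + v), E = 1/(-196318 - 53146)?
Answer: 39649125587839/11302216981856 - I*√641 ≈ 3.5081 - 25.318*I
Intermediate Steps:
E = -1/249464 (E = 1/(-249464) = -1/249464 ≈ -4.0086e-6)
q(s, v) = 3 - √(s + v)
I = -77314 (I = -13029 - 64285 = -77314)
p = 5742474642271/11302216981856 (p = -1/249464/1172 - 39282/(-77314) = -1/249464*1/1172 - 39282*(-1/77314) = -1/292371808 + 19641/38657 = 5742474642271/11302216981856 ≈ 0.50808)
p + q(-142, -499) = 5742474642271/11302216981856 + (3 - √(-142 - 499)) = 5742474642271/11302216981856 + (3 - √(-641)) = 5742474642271/11302216981856 + (3 - I*√641) = 39649125587839/11302216981856 - I*√641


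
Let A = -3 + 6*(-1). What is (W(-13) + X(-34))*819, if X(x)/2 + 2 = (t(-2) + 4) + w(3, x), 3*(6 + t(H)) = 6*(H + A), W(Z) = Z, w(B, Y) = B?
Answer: -48321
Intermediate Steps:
A = -9 (A = -3 - 6 = -9)
t(H) = -24 + 2*H (t(H) = -6 + (6*(H - 9))/3 = -6 + (6*(-9 + H))/3 = -6 + (-54 + 6*H)/3 = -6 + (-18 + 2*H) = -24 + 2*H)
X(x) = -46 (X(x) = -4 + 2*(((-24 + 2*(-2)) + 4) + 3) = -4 + 2*(((-24 - 4) + 4) + 3) = -4 + 2*((-28 + 4) + 3) = -4 + 2*(-24 + 3) = -4 + 2*(-21) = -4 - 42 = -46)
(W(-13) + X(-34))*819 = (-13 - 46)*819 = -59*819 = -48321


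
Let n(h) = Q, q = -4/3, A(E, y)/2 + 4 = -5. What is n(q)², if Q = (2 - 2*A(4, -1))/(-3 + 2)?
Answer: 1444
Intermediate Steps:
A(E, y) = -18 (A(E, y) = -8 + 2*(-5) = -8 - 10 = -18)
q = -4/3 (q = -4*⅓ = -4/3 ≈ -1.3333)
Q = -38 (Q = (2 - 2*(-18))/(-3 + 2) = (2 + 36)/(-1) = 38*(-1) = -38)
n(h) = -38
n(q)² = (-38)² = 1444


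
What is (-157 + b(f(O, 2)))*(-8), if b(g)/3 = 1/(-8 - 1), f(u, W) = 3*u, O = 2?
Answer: 3776/3 ≈ 1258.7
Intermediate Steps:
b(g) = -1/3 (b(g) = 3/(-8 - 1) = 3/(-9) = 3*(-1/9) = -1/3)
(-157 + b(f(O, 2)))*(-8) = (-157 - 1/3)*(-8) = -472/3*(-8) = 3776/3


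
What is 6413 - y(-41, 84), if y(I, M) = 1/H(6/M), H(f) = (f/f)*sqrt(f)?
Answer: 6413 - sqrt(14) ≈ 6409.3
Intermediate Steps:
H(f) = sqrt(f) (H(f) = 1*sqrt(f) = sqrt(f))
y(I, M) = sqrt(6)/(6*sqrt(1/M)) (y(I, M) = 1/(sqrt(6/M)) = 1/(sqrt(6)*sqrt(1/M)) = sqrt(6)/(6*sqrt(1/M)))
6413 - y(-41, 84) = 6413 - sqrt(6)/(6*sqrt(1/84)) = 6413 - sqrt(6)/(6*1/sqrt(84)) = 6413 - sqrt(6)*2*sqrt(21)/6 = 6413 - sqrt(14)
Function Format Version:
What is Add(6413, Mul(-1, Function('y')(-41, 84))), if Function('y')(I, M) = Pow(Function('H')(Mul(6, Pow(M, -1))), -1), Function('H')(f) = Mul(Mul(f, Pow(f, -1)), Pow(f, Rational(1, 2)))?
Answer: Add(6413, Mul(-1, Pow(14, Rational(1, 2)))) ≈ 6409.3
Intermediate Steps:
Function('H')(f) = Pow(f, Rational(1, 2)) (Function('H')(f) = Mul(1, Pow(f, Rational(1, 2))) = Pow(f, Rational(1, 2)))
Function('y')(I, M) = Mul(Rational(1, 6), Pow(6, Rational(1, 2)), Pow(Pow(M, -1), Rational(-1, 2))) (Function('y')(I, M) = Pow(Pow(Mul(6, Pow(M, -1)), Rational(1, 2)), -1) = Pow(Mul(Pow(6, Rational(1, 2)), Pow(Pow(M, -1), Rational(1, 2))), -1) = Mul(Rational(1, 6), Pow(6, Rational(1, 2)), Pow(Pow(M, -1), Rational(-1, 2))))
Add(6413, Mul(-1, Function('y')(-41, 84))) = Add(6413, Mul(-1, Mul(Rational(1, 6), Pow(6, Rational(1, 2)), Pow(Pow(84, -1), Rational(-1, 2))))) = Add(6413, Mul(-1, Mul(Rational(1, 6), Pow(6, Rational(1, 2)), Pow(Rational(1, 84), Rational(-1, 2))))) = Add(6413, Mul(-1, Mul(Rational(1, 6), Pow(6, Rational(1, 2)), Mul(2, Pow(21, Rational(1, 2)))))) = Add(6413, Mul(-1, Pow(14, Rational(1, 2))))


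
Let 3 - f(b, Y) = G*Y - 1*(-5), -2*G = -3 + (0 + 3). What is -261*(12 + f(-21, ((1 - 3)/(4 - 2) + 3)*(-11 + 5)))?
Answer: -2610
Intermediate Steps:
G = 0 (G = -(-3 + (0 + 3))/2 = -(-3 + 3)/2 = -½*0 = 0)
f(b, Y) = -2 (f(b, Y) = 3 - (0*Y - 1*(-5)) = 3 - (0 + 5) = 3 - 1*5 = 3 - 5 = -2)
-261*(12 + f(-21, ((1 - 3)/(4 - 2) + 3)*(-11 + 5))) = -261*(12 - 2) = -261*10 = -2610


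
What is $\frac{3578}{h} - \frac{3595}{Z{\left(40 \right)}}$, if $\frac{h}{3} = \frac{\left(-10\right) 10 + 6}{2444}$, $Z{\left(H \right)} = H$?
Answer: $- \frac{746381}{24} \approx -31099.0$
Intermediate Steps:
$h = - \frac{3}{26}$ ($h = 3 \frac{\left(-10\right) 10 + 6}{2444} = 3 \left(-100 + 6\right) \frac{1}{2444} = 3 \left(\left(-94\right) \frac{1}{2444}\right) = 3 \left(- \frac{1}{26}\right) = - \frac{3}{26} \approx -0.11538$)
$\frac{3578}{h} - \frac{3595}{Z{\left(40 \right)}} = \frac{3578}{- \frac{3}{26}} - \frac{3595}{40} = 3578 \left(- \frac{26}{3}\right) - \frac{719}{8} = - \frac{93028}{3} - \frac{719}{8} = - \frac{746381}{24}$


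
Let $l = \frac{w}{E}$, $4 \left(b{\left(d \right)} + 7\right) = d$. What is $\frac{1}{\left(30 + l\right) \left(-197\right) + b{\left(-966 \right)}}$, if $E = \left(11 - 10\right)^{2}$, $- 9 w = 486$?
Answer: $\frac{2}{8959} \approx 0.00022324$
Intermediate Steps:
$w = -54$ ($w = \left(- \frac{1}{9}\right) 486 = -54$)
$b{\left(d \right)} = -7 + \frac{d}{4}$
$E = 1$ ($E = 1^{2} = 1$)
$l = -54$ ($l = - \frac{54}{1} = \left(-54\right) 1 = -54$)
$\frac{1}{\left(30 + l\right) \left(-197\right) + b{\left(-966 \right)}} = \frac{1}{\left(30 - 54\right) \left(-197\right) + \left(-7 + \frac{1}{4} \left(-966\right)\right)} = \frac{1}{\left(-24\right) \left(-197\right) - \frac{497}{2}} = \frac{1}{4728 - \frac{497}{2}} = \frac{1}{\frac{8959}{2}} = \frac{2}{8959}$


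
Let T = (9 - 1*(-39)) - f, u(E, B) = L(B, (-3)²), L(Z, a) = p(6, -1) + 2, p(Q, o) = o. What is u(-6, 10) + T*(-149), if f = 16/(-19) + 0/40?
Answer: -138253/19 ≈ -7276.5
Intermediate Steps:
L(Z, a) = 1 (L(Z, a) = -1 + 2 = 1)
u(E, B) = 1
f = -16/19 (f = 16*(-1/19) + 0*(1/40) = -16/19 + 0 = -16/19 ≈ -0.84210)
T = 928/19 (T = (9 - 1*(-39)) - 1*(-16/19) = (9 + 39) + 16/19 = 48 + 16/19 = 928/19 ≈ 48.842)
u(-6, 10) + T*(-149) = 1 + (928/19)*(-149) = 1 - 138272/19 = -138253/19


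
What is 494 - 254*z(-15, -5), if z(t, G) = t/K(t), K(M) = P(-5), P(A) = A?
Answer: -268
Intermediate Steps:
K(M) = -5
z(t, G) = -t/5 (z(t, G) = t/(-5) = t*(-⅕) = -t/5)
494 - 254*z(-15, -5) = 494 - (-254)*(-15)/5 = 494 - 254*3 = 494 - 762 = -268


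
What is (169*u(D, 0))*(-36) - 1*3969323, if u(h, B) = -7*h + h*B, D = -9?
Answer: -4352615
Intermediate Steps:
u(h, B) = -7*h + B*h
(169*u(D, 0))*(-36) - 1*3969323 = (169*(-9*(-7 + 0)))*(-36) - 1*3969323 = (169*(-9*(-7)))*(-36) - 3969323 = (169*63)*(-36) - 3969323 = 10647*(-36) - 3969323 = -383292 - 3969323 = -4352615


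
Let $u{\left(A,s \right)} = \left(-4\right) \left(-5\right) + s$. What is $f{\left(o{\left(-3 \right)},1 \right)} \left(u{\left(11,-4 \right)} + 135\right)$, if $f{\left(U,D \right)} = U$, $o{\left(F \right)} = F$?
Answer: $-453$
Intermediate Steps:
$u{\left(A,s \right)} = 20 + s$
$f{\left(o{\left(-3 \right)},1 \right)} \left(u{\left(11,-4 \right)} + 135\right) = - 3 \left(\left(20 - 4\right) + 135\right) = - 3 \left(16 + 135\right) = \left(-3\right) 151 = -453$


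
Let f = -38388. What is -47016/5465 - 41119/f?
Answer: -1580134873/209790420 ≈ -7.5320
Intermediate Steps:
-47016/5465 - 41119/f = -47016/5465 - 41119/(-38388) = -47016*1/5465 - 41119*(-1/38388) = -47016/5465 + 41119/38388 = -1580134873/209790420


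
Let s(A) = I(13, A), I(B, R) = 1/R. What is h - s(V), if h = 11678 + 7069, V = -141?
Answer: 2643328/141 ≈ 18747.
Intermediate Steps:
s(A) = 1/A
h = 18747
h - s(V) = 18747 - 1/(-141) = 18747 - 1*(-1/141) = 18747 + 1/141 = 2643328/141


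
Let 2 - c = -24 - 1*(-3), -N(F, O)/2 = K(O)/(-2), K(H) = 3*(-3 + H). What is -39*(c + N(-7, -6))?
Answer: 156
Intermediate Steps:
K(H) = -9 + 3*H
N(F, O) = -9 + 3*O (N(F, O) = -2*(-9 + 3*O)/(-2) = -2*(-9 + 3*O)*(-1)/2 = -2*(9/2 - 3*O/2) = -9 + 3*O)
c = 23 (c = 2 - (-24 - 1*(-3)) = 2 - (-24 + 3) = 2 - 1*(-21) = 2 + 21 = 23)
-39*(c + N(-7, -6)) = -39*(23 + (-9 + 3*(-6))) = -39*(23 + (-9 - 18)) = -39*(23 - 27) = -39*(-4) = 156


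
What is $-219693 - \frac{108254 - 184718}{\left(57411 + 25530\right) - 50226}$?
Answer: $- \frac{798575559}{3635} \approx -2.1969 \cdot 10^{5}$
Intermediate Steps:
$-219693 - \frac{108254 - 184718}{\left(57411 + 25530\right) - 50226} = -219693 - - \frac{76464}{82941 - 50226} = -219693 - - \frac{76464}{32715} = -219693 - \left(-76464\right) \frac{1}{32715} = -219693 - - \frac{8496}{3635} = -219693 + \frac{8496}{3635} = - \frac{798575559}{3635}$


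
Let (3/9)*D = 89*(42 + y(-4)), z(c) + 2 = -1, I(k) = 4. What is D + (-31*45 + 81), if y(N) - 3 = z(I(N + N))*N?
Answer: 13905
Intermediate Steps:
z(c) = -3 (z(c) = -2 - 1 = -3)
y(N) = 3 - 3*N
D = 15219 (D = 3*(89*(42 + (3 - 3*(-4)))) = 3*(89*(42 + (3 + 12))) = 3*(89*(42 + 15)) = 3*(89*57) = 3*5073 = 15219)
D + (-31*45 + 81) = 15219 + (-31*45 + 81) = 15219 + (-1395 + 81) = 15219 - 1314 = 13905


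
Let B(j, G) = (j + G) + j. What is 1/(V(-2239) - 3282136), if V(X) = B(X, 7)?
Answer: -1/3286607 ≈ -3.0427e-7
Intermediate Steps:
B(j, G) = G + 2*j (B(j, G) = (G + j) + j = G + 2*j)
V(X) = 7 + 2*X
1/(V(-2239) - 3282136) = 1/((7 + 2*(-2239)) - 3282136) = 1/((7 - 4478) - 3282136) = 1/(-4471 - 3282136) = 1/(-3286607) = -1/3286607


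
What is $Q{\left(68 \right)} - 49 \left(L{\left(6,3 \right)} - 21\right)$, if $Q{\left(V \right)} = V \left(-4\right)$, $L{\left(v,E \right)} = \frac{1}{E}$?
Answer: $\frac{2222}{3} \approx 740.67$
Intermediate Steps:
$Q{\left(V \right)} = - 4 V$
$Q{\left(68 \right)} - 49 \left(L{\left(6,3 \right)} - 21\right) = \left(-4\right) 68 - 49 \left(\frac{1}{3} - 21\right) = -272 - 49 \left(\frac{1}{3} - 21\right) = -272 - - \frac{3038}{3} = -272 + \frac{3038}{3} = \frac{2222}{3}$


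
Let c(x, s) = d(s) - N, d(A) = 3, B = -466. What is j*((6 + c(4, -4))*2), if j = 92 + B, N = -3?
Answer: -8976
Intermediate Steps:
j = -374 (j = 92 - 466 = -374)
c(x, s) = 6 (c(x, s) = 3 - 1*(-3) = 3 + 3 = 6)
j*((6 + c(4, -4))*2) = -374*(6 + 6)*2 = -4488*2 = -374*24 = -8976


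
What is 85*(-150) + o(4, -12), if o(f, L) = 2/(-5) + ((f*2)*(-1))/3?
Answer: -191296/15 ≈ -12753.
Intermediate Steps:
o(f, L) = -⅖ - 2*f/3 (o(f, L) = 2*(-⅕) + ((2*f)*(-1))*(⅓) = -⅖ - 2*f*(⅓) = -⅖ - 2*f/3)
85*(-150) + o(4, -12) = 85*(-150) + (-⅖ - ⅔*4) = -12750 + (-⅖ - 8/3) = -12750 - 46/15 = -191296/15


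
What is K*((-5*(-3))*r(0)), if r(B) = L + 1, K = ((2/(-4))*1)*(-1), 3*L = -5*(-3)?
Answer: 45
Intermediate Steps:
L = 5 (L = (-5*(-3))/3 = (⅓)*15 = 5)
K = ½ (K = ((2*(-¼))*1)*(-1) = -½*1*(-1) = -½*(-1) = ½ ≈ 0.50000)
r(B) = 6 (r(B) = 5 + 1 = 6)
K*((-5*(-3))*r(0)) = (-5*(-3)*6)/2 = (15*6)/2 = (½)*90 = 45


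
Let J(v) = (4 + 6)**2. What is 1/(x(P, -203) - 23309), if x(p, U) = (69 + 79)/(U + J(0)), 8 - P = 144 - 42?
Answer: -103/2400975 ≈ -4.2899e-5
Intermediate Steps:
J(v) = 100 (J(v) = 10**2 = 100)
P = -94 (P = 8 - (144 - 42) = 8 - 1*102 = 8 - 102 = -94)
x(p, U) = 148/(100 + U) (x(p, U) = (69 + 79)/(U + 100) = 148/(100 + U))
1/(x(P, -203) - 23309) = 1/(148/(100 - 203) - 23309) = 1/(148/(-103) - 23309) = 1/(148*(-1/103) - 23309) = 1/(-148/103 - 23309) = 1/(-2400975/103) = -103/2400975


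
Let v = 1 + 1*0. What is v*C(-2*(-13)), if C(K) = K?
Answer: 26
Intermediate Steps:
v = 1 (v = 1 + 0 = 1)
v*C(-2*(-13)) = 1*(-2*(-13)) = 1*26 = 26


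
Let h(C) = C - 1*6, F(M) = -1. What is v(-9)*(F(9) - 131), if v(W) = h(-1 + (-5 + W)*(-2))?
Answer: -2772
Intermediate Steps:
h(C) = -6 + C (h(C) = C - 6 = -6 + C)
v(W) = 3 - 2*W (v(W) = -6 + (-1 + (-5 + W)*(-2)) = -6 + (-1 + (10 - 2*W)) = -6 + (9 - 2*W) = 3 - 2*W)
v(-9)*(F(9) - 131) = (3 - 2*(-9))*(-1 - 131) = (3 + 18)*(-132) = 21*(-132) = -2772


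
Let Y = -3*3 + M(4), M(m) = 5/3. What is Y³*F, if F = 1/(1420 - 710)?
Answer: -5324/9585 ≈ -0.55545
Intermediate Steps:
M(m) = 5/3 (M(m) = 5*(⅓) = 5/3)
Y = -22/3 (Y = -3*3 + 5/3 = -9 + 5/3 = -22/3 ≈ -7.3333)
F = 1/710 ≈ 0.0014085
Y³*F = (-22/3)³*(1/710) = -10648/27*1/710 = -5324/9585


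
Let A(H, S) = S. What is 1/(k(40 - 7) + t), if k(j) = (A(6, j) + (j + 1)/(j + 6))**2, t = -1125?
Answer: 1521/33916 ≈ 0.044846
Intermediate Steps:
k(j) = (j + (1 + j)/(6 + j))**2 (k(j) = (j + (j + 1)/(j + 6))**2 = (j + (1 + j)/(6 + j))**2)
1/(k(40 - 7) + t) = 1/((1 + (40 - 7)**2 + 7*(40 - 7))**2/(6 + (40 - 7))**2 - 1125) = 1/((1 + 33**2 + 7*33)**2/(6 + 33)**2 - 1125) = 1/((1 + 1089 + 231)**2/39**2 - 1125) = 1/((1/1521)*1321**2 - 1125) = 1/((1/1521)*1745041 - 1125) = 1/(1745041/1521 - 1125) = 1/(33916/1521) = 1521/33916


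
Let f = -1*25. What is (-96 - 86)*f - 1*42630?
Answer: -38080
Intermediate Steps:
f = -25
(-96 - 86)*f - 1*42630 = (-96 - 86)*(-25) - 1*42630 = -182*(-25) - 42630 = 4550 - 42630 = -38080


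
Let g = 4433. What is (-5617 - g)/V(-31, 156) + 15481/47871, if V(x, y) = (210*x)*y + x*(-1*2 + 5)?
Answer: 80619043/241892163 ≈ 0.33328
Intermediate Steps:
V(x, y) = 3*x + 210*x*y (V(x, y) = 210*x*y + x*(-2 + 5) = 210*x*y + x*3 = 210*x*y + 3*x = 3*x + 210*x*y)
(-5617 - g)/V(-31, 156) + 15481/47871 = (-5617 - 1*4433)/((3*(-31)*(1 + 70*156))) + 15481/47871 = (-5617 - 4433)/((3*(-31)*(1 + 10920))) + 15481*(1/47871) = -10050/(3*(-31)*10921) + 15481/47871 = -10050/(-1015653) + 15481/47871 = -10050*(-1/1015653) + 15481/47871 = 50/5053 + 15481/47871 = 80619043/241892163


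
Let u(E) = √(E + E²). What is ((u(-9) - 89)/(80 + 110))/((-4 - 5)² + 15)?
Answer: -89/18240 + √2/3040 ≈ -0.0044142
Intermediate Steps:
((u(-9) - 89)/(80 + 110))/((-4 - 5)² + 15) = ((√(-9*(1 - 9)) - 89)/(80 + 110))/((-4 - 5)² + 15) = ((√(-9*(-8)) - 89)/190)/((-9)² + 15) = ((√72 - 89)*(1/190))/(81 + 15) = ((6*√2 - 89)*(1/190))/96 = ((-89 + 6*√2)*(1/190))/96 = (-89/190 + 3*√2/95)/96 = -89/18240 + √2/3040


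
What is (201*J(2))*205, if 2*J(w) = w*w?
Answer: 82410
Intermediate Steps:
J(w) = w²/2 (J(w) = (w*w)/2 = w²/2)
(201*J(2))*205 = (201*((½)*2²))*205 = (201*((½)*4))*205 = (201*2)*205 = 402*205 = 82410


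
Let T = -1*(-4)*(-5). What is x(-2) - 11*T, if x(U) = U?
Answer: 218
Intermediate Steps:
T = -20 (T = 4*(-5) = -20)
x(-2) - 11*T = -2 - 11*(-20) = -2 + 220 = 218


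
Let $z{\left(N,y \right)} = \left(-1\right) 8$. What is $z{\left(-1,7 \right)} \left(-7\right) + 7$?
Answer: $63$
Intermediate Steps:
$z{\left(N,y \right)} = -8$
$z{\left(-1,7 \right)} \left(-7\right) + 7 = \left(-8\right) \left(-7\right) + 7 = 56 + 7 = 63$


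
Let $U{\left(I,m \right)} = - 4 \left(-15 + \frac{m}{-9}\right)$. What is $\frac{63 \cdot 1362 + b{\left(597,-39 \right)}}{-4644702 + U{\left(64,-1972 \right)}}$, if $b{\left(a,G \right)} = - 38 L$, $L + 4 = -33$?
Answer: $- \frac{392454}{20904833} \approx -0.018773$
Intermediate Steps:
$L = -37$ ($L = -4 - 33 = -37$)
$U{\left(I,m \right)} = 60 + \frac{4 m}{9}$ ($U{\left(I,m \right)} = - 4 \left(-15 + m \left(- \frac{1}{9}\right)\right) = - 4 \left(-15 - \frac{m}{9}\right) = 60 + \frac{4 m}{9}$)
$b{\left(a,G \right)} = 1406$ ($b{\left(a,G \right)} = \left(-38\right) \left(-37\right) = 1406$)
$\frac{63 \cdot 1362 + b{\left(597,-39 \right)}}{-4644702 + U{\left(64,-1972 \right)}} = \frac{63 \cdot 1362 + 1406}{-4644702 + \left(60 + \frac{4}{9} \left(-1972\right)\right)} = \frac{85806 + 1406}{-4644702 + \left(60 - \frac{7888}{9}\right)} = \frac{87212}{-4644702 - \frac{7348}{9}} = \frac{87212}{- \frac{41809666}{9}} = 87212 \left(- \frac{9}{41809666}\right) = - \frac{392454}{20904833}$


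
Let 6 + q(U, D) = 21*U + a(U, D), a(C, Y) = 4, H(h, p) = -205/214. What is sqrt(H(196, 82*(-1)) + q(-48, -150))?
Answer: I*sqrt(46297830)/214 ≈ 31.796*I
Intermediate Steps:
H(h, p) = -205/214 (H(h, p) = -205*1/214 = -205/214)
q(U, D) = -2 + 21*U (q(U, D) = -6 + (21*U + 4) = -6 + (4 + 21*U) = -2 + 21*U)
sqrt(H(196, 82*(-1)) + q(-48, -150)) = sqrt(-205/214 + (-2 + 21*(-48))) = sqrt(-205/214 + (-2 - 1008)) = sqrt(-205/214 - 1010) = sqrt(-216345/214) = I*sqrt(46297830)/214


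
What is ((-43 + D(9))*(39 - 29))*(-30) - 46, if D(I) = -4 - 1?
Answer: 14354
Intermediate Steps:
D(I) = -5
((-43 + D(9))*(39 - 29))*(-30) - 46 = ((-43 - 5)*(39 - 29))*(-30) - 46 = -48*10*(-30) - 46 = -480*(-30) - 46 = 14400 - 46 = 14354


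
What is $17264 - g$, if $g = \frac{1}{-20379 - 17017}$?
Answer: $\frac{645604545}{37396} \approx 17264.0$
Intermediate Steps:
$g = - \frac{1}{37396}$ ($g = \frac{1}{-20379 - 17017} = \frac{1}{-37396} = - \frac{1}{37396} \approx -2.6741 \cdot 10^{-5}$)
$17264 - g = 17264 - - \frac{1}{37396} = 17264 + \frac{1}{37396} = \frac{645604545}{37396}$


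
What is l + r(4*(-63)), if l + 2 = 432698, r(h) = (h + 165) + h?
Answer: 432357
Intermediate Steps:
r(h) = 165 + 2*h (r(h) = (165 + h) + h = 165 + 2*h)
l = 432696 (l = -2 + 432698 = 432696)
l + r(4*(-63)) = 432696 + (165 + 2*(4*(-63))) = 432696 + (165 + 2*(-252)) = 432696 + (165 - 504) = 432696 - 339 = 432357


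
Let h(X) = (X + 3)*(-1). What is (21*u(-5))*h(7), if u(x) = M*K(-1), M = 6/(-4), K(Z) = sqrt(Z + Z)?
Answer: 315*I*sqrt(2) ≈ 445.48*I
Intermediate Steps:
K(Z) = sqrt(2)*sqrt(Z) (K(Z) = sqrt(2*Z) = sqrt(2)*sqrt(Z))
M = -3/2 (M = 6*(-1/4) = -3/2 ≈ -1.5000)
h(X) = -3 - X (h(X) = (3 + X)*(-1) = -3 - X)
u(x) = -3*I*sqrt(2)/2 (u(x) = -3*sqrt(2)*sqrt(-1)/2 = -3*sqrt(2)*I/2 = -3*I*sqrt(2)/2)
(21*u(-5))*h(7) = (21*(-3*I*sqrt(2)/2))*(-3 - 1*7) = (-63*I*sqrt(2)/2)*(-3 - 7) = -63*I*sqrt(2)/2*(-10) = 315*I*sqrt(2)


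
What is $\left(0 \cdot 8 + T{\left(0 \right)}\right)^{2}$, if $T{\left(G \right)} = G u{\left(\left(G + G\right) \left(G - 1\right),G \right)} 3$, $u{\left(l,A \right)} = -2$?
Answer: $0$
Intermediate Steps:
$T{\left(G \right)} = - 6 G$ ($T{\left(G \right)} = G \left(-2\right) 3 = - 2 G 3 = - 6 G$)
$\left(0 \cdot 8 + T{\left(0 \right)}\right)^{2} = \left(0 \cdot 8 - 0\right)^{2} = \left(0 + 0\right)^{2} = 0^{2} = 0$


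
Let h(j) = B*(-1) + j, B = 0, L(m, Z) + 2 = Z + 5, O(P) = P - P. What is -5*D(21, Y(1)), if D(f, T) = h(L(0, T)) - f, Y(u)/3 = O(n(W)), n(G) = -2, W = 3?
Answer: 90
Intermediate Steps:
O(P) = 0
L(m, Z) = 3 + Z (L(m, Z) = -2 + (Z + 5) = -2 + (5 + Z) = 3 + Z)
Y(u) = 0 (Y(u) = 3*0 = 0)
h(j) = j (h(j) = 0*(-1) + j = 0 + j = j)
D(f, T) = 3 + T - f (D(f, T) = (3 + T) - f = 3 + T - f)
-5*D(21, Y(1)) = -5*(3 + 0 - 1*21) = -5*(3 + 0 - 21) = -5*(-18) = 90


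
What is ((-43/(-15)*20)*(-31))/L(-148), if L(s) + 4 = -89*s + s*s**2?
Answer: 1333/2421468 ≈ 0.00055049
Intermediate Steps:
L(s) = -4 + s**3 - 89*s (L(s) = -4 + (-89*s + s*s**2) = -4 + (-89*s + s**3) = -4 + (s**3 - 89*s) = -4 + s**3 - 89*s)
((-43/(-15)*20)*(-31))/L(-148) = ((-43/(-15)*20)*(-31))/(-4 + (-148)**3 - 89*(-148)) = ((-43*(-1/15)*20)*(-31))/(-4 - 3241792 + 13172) = (((43/15)*20)*(-31))/(-3228624) = ((172/3)*(-31))*(-1/3228624) = -5332/3*(-1/3228624) = 1333/2421468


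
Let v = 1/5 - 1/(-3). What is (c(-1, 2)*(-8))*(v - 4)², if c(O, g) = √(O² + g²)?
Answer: -21632*√5/225 ≈ -214.98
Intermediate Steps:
v = 8/15 (v = 1*(⅕) - 1*(-⅓) = ⅕ + ⅓ = 8/15 ≈ 0.53333)
(c(-1, 2)*(-8))*(v - 4)² = (√((-1)² + 2²)*(-8))*(8/15 - 4)² = (√(1 + 4)*(-8))*(-52/15)² = (√5*(-8))*(2704/225) = -8*√5*(2704/225) = -21632*√5/225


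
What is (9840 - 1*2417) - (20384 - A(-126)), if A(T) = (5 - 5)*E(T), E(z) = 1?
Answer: -12961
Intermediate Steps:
A(T) = 0 (A(T) = (5 - 5)*1 = 0*1 = 0)
(9840 - 1*2417) - (20384 - A(-126)) = (9840 - 1*2417) - (20384 - 1*0) = (9840 - 2417) - (20384 + 0) = 7423 - 1*20384 = 7423 - 20384 = -12961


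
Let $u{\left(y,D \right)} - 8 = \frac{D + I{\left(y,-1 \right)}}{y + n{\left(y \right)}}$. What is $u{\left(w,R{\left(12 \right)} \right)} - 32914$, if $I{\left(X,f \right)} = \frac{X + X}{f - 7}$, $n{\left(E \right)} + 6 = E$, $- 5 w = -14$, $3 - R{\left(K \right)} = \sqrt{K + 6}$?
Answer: $- \frac{131647}{4} + \frac{15 \sqrt{2}}{2} \approx -32901.0$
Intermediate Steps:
$R{\left(K \right)} = 3 - \sqrt{6 + K}$ ($R{\left(K \right)} = 3 - \sqrt{K + 6} = 3 - \sqrt{6 + K}$)
$w = \frac{14}{5}$ ($w = \left(- \frac{1}{5}\right) \left(-14\right) = \frac{14}{5} \approx 2.8$)
$n{\left(E \right)} = -6 + E$
$I{\left(X,f \right)} = \frac{2 X}{-7 + f}$
$u{\left(y,D \right)} = 8 + \frac{D - \frac{y}{4}}{-6 + 2 y}$ ($u{\left(y,D \right)} = 8 + \frac{D + \frac{2 y}{-7 - 1}}{y + \left(-6 + y\right)} = 8 + \frac{D + \frac{2 y}{-8}}{-6 + 2 y} = 8 + \frac{D + 2 y \left(- \frac{1}{8}\right)}{-6 + 2 y} = 8 + \frac{D - \frac{y}{4}}{-6 + 2 y}$)
$u{\left(w,R{\left(12 \right)} \right)} - 32914 = \frac{-192 + 4 \left(3 - \sqrt{6 + 12}\right) + 63 \cdot \frac{14}{5}}{8 \left(-3 + \frac{14}{5}\right)} - 32914 = \frac{-192 + 4 \left(3 - \sqrt{18}\right) + \frac{882}{5}}{8 \left(- \frac{1}{5}\right)} - 32914 = \frac{1}{8} \left(-5\right) \left(-192 + 4 \left(3 - 3 \sqrt{2}\right) + \frac{882}{5}\right) - 32914 = \frac{1}{8} \left(-5\right) \left(-192 + \left(12 - 12 \sqrt{2}\right) + \frac{882}{5}\right) - 32914 = \frac{1}{8} \left(-5\right) \left(- \frac{18}{5} - 12 \sqrt{2}\right) - 32914 = \left(\frac{9}{4} + \frac{15 \sqrt{2}}{2}\right) - 32914 = - \frac{131647}{4} + \frac{15 \sqrt{2}}{2}$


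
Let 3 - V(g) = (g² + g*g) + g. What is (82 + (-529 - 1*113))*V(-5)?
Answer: 23520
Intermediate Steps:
V(g) = 3 - g - 2*g² (V(g) = 3 - ((g² + g*g) + g) = 3 - ((g² + g²) + g) = 3 - (2*g² + g) = 3 - (g + 2*g²) = 3 + (-g - 2*g²) = 3 - g - 2*g²)
(82 + (-529 - 1*113))*V(-5) = (82 + (-529 - 1*113))*(3 - 1*(-5) - 2*(-5)²) = (82 + (-529 - 113))*(3 + 5 - 2*25) = (82 - 642)*(3 + 5 - 50) = -560*(-42) = 23520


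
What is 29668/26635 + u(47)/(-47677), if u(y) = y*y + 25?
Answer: 193568378/181410985 ≈ 1.0670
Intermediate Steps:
u(y) = 25 + y² (u(y) = y² + 25 = 25 + y²)
29668/26635 + u(47)/(-47677) = 29668/26635 + (25 + 47²)/(-47677) = 29668*(1/26635) + (25 + 2209)*(-1/47677) = 29668/26635 + 2234*(-1/47677) = 29668/26635 - 2234/47677 = 193568378/181410985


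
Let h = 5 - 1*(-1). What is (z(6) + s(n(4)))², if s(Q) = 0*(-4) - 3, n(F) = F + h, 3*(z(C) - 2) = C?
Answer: 1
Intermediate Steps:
h = 6 (h = 5 + 1 = 6)
z(C) = 2 + C/3
n(F) = 6 + F (n(F) = F + 6 = 6 + F)
s(Q) = -3 (s(Q) = 0 - 3 = -3)
(z(6) + s(n(4)))² = ((2 + (⅓)*6) - 3)² = ((2 + 2) - 3)² = (4 - 3)² = 1² = 1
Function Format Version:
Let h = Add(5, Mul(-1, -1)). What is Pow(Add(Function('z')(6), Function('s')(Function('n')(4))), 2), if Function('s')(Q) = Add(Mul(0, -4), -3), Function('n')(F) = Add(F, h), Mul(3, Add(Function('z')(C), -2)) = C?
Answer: 1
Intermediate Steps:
h = 6 (h = Add(5, 1) = 6)
Function('z')(C) = Add(2, Mul(Rational(1, 3), C))
Function('n')(F) = Add(6, F) (Function('n')(F) = Add(F, 6) = Add(6, F))
Function('s')(Q) = -3 (Function('s')(Q) = Add(0, -3) = -3)
Pow(Add(Function('z')(6), Function('s')(Function('n')(4))), 2) = Pow(Add(Add(2, Mul(Rational(1, 3), 6)), -3), 2) = Pow(Add(Add(2, 2), -3), 2) = Pow(Add(4, -3), 2) = Pow(1, 2) = 1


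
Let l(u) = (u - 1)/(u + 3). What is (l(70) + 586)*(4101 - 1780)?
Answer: 99447887/73 ≈ 1.3623e+6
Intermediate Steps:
l(u) = (-1 + u)/(3 + u)
(l(70) + 586)*(4101 - 1780) = ((-1 + 70)/(3 + 70) + 586)*(4101 - 1780) = (69/73 + 586)*2321 = (42847/73)*2321 = 99447887/73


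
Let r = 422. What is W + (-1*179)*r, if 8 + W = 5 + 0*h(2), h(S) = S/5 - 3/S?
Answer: -75541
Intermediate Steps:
h(S) = -3/S + S/5 (h(S) = S*(1/5) - 3/S = S/5 - 3/S = -3/S + S/5)
W = -3 (W = -8 + (5 + 0*(-3/2 + (1/5)*2)) = -8 + (5 + 0*(-3*1/2 + 2/5)) = -8 + (5 + 0*(-3/2 + 2/5)) = -8 + (5 + 0*(-11/10)) = -8 + (5 + 0) = -8 + 5 = -3)
W + (-1*179)*r = -3 - 1*179*422 = -3 - 179*422 = -3 - 75538 = -75541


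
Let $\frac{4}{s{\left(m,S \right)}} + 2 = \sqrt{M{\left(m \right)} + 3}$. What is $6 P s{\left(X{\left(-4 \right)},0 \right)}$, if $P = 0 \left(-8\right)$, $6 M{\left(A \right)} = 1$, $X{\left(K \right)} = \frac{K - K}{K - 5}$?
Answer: $0$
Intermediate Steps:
$X{\left(K \right)} = 0$ ($X{\left(K \right)} = \frac{0}{-5 + K} = 0$)
$M{\left(A \right)} = \frac{1}{6}$ ($M{\left(A \right)} = \frac{1}{6} \cdot 1 = \frac{1}{6}$)
$P = 0$
$s{\left(m,S \right)} = \frac{4}{-2 + \frac{\sqrt{114}}{6}}$ ($s{\left(m,S \right)} = \frac{4}{-2 + \sqrt{\frac{1}{6} + 3}} = \frac{4}{-2 + \sqrt{\frac{19}{6}}} = \frac{4}{-2 + \frac{\sqrt{114}}{6}}$)
$6 P s{\left(X{\left(-4 \right)},0 \right)} = 6 \cdot 0 \left(- \frac{48}{5} - \frac{4 \sqrt{114}}{5}\right) = 0 \left(- \frac{48}{5} - \frac{4 \sqrt{114}}{5}\right) = 0$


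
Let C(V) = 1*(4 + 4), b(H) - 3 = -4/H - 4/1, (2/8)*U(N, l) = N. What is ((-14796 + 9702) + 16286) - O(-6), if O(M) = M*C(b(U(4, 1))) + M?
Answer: 11246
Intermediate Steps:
U(N, l) = 4*N
b(H) = -1 - 4/H (b(H) = 3 + (-4/H - 4/1) = 3 + (-4/H - 4*1) = 3 + (-4/H - 4) = 3 + (-4 - 4/H) = -1 - 4/H)
C(V) = 8 (C(V) = 1*8 = 8)
O(M) = 9*M (O(M) = M*8 + M = 8*M + M = 9*M)
((-14796 + 9702) + 16286) - O(-6) = ((-14796 + 9702) + 16286) - 9*(-6) = (-5094 + 16286) - 1*(-54) = 11192 + 54 = 11246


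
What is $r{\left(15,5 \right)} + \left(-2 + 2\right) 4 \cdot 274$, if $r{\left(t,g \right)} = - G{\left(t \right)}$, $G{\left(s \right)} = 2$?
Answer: $-2$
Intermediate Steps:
$r{\left(t,g \right)} = -2$ ($r{\left(t,g \right)} = \left(-1\right) 2 = -2$)
$r{\left(15,5 \right)} + \left(-2 + 2\right) 4 \cdot 274 = -2 + \left(-2 + 2\right) 4 \cdot 274 = -2 + 0 \cdot 4 \cdot 274 = -2 + 0 \cdot 274 = -2 + 0 = -2$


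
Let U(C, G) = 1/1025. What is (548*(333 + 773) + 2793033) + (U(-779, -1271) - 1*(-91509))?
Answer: 3577895751/1025 ≈ 3.4906e+6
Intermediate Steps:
U(C, G) = 1/1025
(548*(333 + 773) + 2793033) + (U(-779, -1271) - 1*(-91509)) = (548*(333 + 773) + 2793033) + (1/1025 - 1*(-91509)) = (548*1106 + 2793033) + (1/1025 + 91509) = (606088 + 2793033) + 93796726/1025 = 3399121 + 93796726/1025 = 3577895751/1025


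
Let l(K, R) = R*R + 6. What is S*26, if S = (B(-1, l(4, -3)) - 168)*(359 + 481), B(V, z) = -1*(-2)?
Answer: -3625440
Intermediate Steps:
l(K, R) = 6 + R**2 (l(K, R) = R**2 + 6 = 6 + R**2)
B(V, z) = 2
S = -139440 (S = (2 - 168)*(359 + 481) = -166*840 = -139440)
S*26 = -139440*26 = -3625440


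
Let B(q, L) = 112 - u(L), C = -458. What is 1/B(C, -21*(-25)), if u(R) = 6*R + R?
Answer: -1/3563 ≈ -0.00028066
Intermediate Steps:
u(R) = 7*R
B(q, L) = 112 - 7*L
1/B(C, -21*(-25)) = 1/(112 - (-147)*(-25)) = 1/(112 - 7*525) = 1/(112 - 3675) = 1/(-3563) = -1/3563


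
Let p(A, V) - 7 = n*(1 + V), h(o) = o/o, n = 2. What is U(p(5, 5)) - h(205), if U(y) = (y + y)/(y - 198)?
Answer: -217/179 ≈ -1.2123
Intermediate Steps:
h(o) = 1
p(A, V) = 9 + 2*V (p(A, V) = 7 + 2*(1 + V) = 7 + (2 + 2*V) = 9 + 2*V)
U(y) = 2*y/(-198 + y) (U(y) = (2*y)/(-198 + y) = 2*y/(-198 + y))
U(p(5, 5)) - h(205) = 2*(9 + 2*5)/(-198 + (9 + 2*5)) - 1*1 = 2*(9 + 10)/(-198 + (9 + 10)) - 1 = 2*19/(-198 + 19) - 1 = 2*19/(-179) - 1 = 2*19*(-1/179) - 1 = -38/179 - 1 = -217/179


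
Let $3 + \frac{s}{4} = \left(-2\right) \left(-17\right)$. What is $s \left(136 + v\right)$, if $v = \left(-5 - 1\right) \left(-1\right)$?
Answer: $17608$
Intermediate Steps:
$s = 124$ ($s = -12 + 4 \left(\left(-2\right) \left(-17\right)\right) = -12 + 4 \cdot 34 = -12 + 136 = 124$)
$v = 6$ ($v = \left(-6\right) \left(-1\right) = 6$)
$s \left(136 + v\right) = 124 \left(136 + 6\right) = 124 \cdot 142 = 17608$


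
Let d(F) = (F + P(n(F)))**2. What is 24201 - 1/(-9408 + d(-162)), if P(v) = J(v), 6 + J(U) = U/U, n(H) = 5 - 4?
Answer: 447258680/18481 ≈ 24201.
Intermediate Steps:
n(H) = 1
J(U) = -5 (J(U) = -6 + U/U = -6 + 1 = -5)
P(v) = -5
d(F) = (-5 + F)**2 (d(F) = (F - 5)**2 = (-5 + F)**2)
24201 - 1/(-9408 + d(-162)) = 24201 - 1/(-9408 + (-5 - 162)**2) = 24201 - 1/(-9408 + (-167)**2) = 24201 - 1/(-9408 + 27889) = 24201 - 1/18481 = 447258680/18481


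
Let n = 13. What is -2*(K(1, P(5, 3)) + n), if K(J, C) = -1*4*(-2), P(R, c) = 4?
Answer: -42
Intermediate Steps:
K(J, C) = 8 (K(J, C) = -4*(-2) = 8)
-2*(K(1, P(5, 3)) + n) = -2*(8 + 13) = -2*21 = -42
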